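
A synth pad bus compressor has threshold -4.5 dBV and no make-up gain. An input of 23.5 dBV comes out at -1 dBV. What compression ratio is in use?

8:1

Input overshoot = 23.5 − (-4.5) = 28 dB; output overshoot = -1 − (-4.5) = 3.5 dB.
Ratio = 28 / 3.5 = 8.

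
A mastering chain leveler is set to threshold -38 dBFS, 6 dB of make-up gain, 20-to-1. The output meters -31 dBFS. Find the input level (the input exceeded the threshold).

Remove make-up: -31 − 6 = -37 dBFS.
Post-compression overshoot = -37 − (-38) = 1 dB.
Before 20:1 compression the overshoot was 1 × 20 = 20 dB, so input = -38 + 20 = -18 dBFS.

-18 dBFS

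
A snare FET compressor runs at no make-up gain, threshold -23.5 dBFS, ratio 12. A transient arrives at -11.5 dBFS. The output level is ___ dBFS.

The input is 12 dB above the -23.5 dBFS threshold.
At 12:1 the overshoot is divided by 12, leaving 1 dB above threshold.
Output = -23.5 + 1 = -22.5 dBFS.

-22.5 dBFS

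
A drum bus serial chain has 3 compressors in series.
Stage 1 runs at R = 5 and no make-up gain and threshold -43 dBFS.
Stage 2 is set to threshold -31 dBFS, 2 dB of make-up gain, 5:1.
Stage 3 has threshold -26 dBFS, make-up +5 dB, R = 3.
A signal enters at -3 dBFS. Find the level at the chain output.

Stage 1: overshoot 40 dB → 40/5 = 8 dB → -35 dBFS.
Stage 2: -35 dBFS ≤ -31 dBFS, so stage 2 doesn't engage; make-up brings it to -33 dBFS.
Stage 3: -33 dBFS ≤ -26 dBFS, so stage 3 doesn't engage; make-up brings it to -28 dBFS.

-28 dBFS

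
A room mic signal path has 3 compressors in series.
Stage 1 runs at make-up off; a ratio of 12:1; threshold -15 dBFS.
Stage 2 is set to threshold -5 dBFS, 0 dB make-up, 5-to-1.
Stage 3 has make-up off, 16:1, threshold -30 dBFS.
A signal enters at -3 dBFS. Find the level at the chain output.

Stage 1: -3 dBFS is 12 dB over -15 dBFS; at 12:1 that becomes 1 dB over, giving -14 dBFS.
Stage 2: below threshold (-14 ≤ -5); passes unchanged; output -14 dBFS.
Stage 3: overshoot 16 dB → 16/16 = 1 dB → -29 dBFS.

-29 dBFS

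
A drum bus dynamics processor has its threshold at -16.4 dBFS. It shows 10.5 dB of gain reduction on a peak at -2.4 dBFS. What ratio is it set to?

4:1

Input overshoot = -2.4 − (-16.4) = 14 dB.
Output overshoot = 14 − 10.5 = 3.5 dB.
Ratio = input overshoot / output overshoot = 14 / 3.5 = 4.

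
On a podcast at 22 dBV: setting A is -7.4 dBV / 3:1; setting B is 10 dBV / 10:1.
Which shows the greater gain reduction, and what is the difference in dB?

A, by 8.8 dB

A: GR = 29.4 − 29.4/3 = 19.6 dB.
B: GR = 12 − 12/10 = 10.8 dB.
Difference: 8.8 dB in favour of A.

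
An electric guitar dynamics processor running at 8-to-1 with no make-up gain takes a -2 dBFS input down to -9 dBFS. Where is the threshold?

-10 dBFS

Let T be the threshold. Output overshoot = (input overshoot)/R, so -9 − T = (-2 − T)/8.
8·(-9 − T) = -2 − T → 7·T = -72 − (-2) = -70.
T = -70/7 = -10 dBFS.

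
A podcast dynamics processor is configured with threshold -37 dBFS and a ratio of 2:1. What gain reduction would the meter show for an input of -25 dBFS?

-25 dBFS exceeds the threshold by 12 dB.
At 2:1, output sits 12/2 = 6 dB above threshold.
So the signal is attenuated by 12 − 6 = 6 dB.

6 dB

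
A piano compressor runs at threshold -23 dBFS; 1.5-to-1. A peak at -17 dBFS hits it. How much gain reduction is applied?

2 dB

-17 dBFS exceeds the threshold by 6 dB.
After 1.5:1 compression the overshoot becomes 6/1.5 = 4 dB.
GR = overshoot in − overshoot out = 6 − 4 = 2 dB.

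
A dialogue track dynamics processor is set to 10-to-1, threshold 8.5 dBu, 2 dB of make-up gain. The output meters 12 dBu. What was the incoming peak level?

Before make-up, the level was 12 − 2 = 10 dBu.
The compressed level sits 10 − 8.5 = 1.5 dB over threshold.
Input overshoot = R × output overshoot = 15 dB → input = 8.5 + 15 = 23.5 dBu.

23.5 dBu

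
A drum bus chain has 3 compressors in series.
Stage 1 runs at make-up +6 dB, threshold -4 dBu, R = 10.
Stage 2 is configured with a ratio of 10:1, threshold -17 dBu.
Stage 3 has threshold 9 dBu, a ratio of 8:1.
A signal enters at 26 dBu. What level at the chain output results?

Stage 1: overshoot 30 dB → 30/10 = 3 dB → -1 dBu; +6 dB make-up → 5 dBu.
Stage 2: 22 dB above -17 dBu, reduced 10:1 to 2.2 dB above → -14.8 dBu.
Stage 3: below threshold (-14.8 ≤ 9); passes unchanged; output -14.8 dBu.

-14.8 dBu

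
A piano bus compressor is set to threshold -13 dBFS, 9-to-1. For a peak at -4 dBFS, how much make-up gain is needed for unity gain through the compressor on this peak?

8 dB

Without make-up, output = threshold + overshoot/9 = -13 + 1 = -12 dBFS.
Gap to target: 8 dB.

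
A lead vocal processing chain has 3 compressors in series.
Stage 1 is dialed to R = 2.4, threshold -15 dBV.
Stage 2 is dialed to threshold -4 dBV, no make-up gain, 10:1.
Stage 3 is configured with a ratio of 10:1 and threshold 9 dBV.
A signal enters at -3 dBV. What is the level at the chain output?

-10 dBV

Stage 1: -3 dBV is 12 dB over -15 dBV; at 2.4:1 that becomes 5 dB over, giving -10 dBV.
Stage 2: -10 dBV ≤ -4 dBV, so stage 2 doesn't engage; output -10 dBV.
Stage 3: below threshold (-10 ≤ 9); passes unchanged; output -10 dBV.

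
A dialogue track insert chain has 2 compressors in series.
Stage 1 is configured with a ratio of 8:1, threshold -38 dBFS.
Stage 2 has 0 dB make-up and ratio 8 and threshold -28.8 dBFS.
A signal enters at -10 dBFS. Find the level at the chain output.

Stage 1: 28 dB above -38 dBFS, reduced 8:1 to 3.5 dB above → -34.5 dBFS.
Stage 2: -34.5 dBFS is at or below the -28.8 dBFS threshold — no compression; output -34.5 dBFS.

-34.5 dBFS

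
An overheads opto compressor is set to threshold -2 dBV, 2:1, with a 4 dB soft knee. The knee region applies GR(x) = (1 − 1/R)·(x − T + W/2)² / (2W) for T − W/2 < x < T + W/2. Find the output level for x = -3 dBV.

-3.0625 dBV

x − T + W/2 = -3 − (-2) + 2 = 1.
GR = (1 − 1/2) × 1² / 8 = 0.5 × 1 / 8 = 0.0625 dB.
Output = -3 − 0.0625 = -3.0625 dBV.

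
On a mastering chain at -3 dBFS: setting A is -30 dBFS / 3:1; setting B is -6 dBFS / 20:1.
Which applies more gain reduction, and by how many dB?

A, by 15.15 dB

A: GR = 27 − 27/3 = 18 dB.
B: GR = 3 − 3/20 = 2.85 dB.
A reduces 15.15 dB more.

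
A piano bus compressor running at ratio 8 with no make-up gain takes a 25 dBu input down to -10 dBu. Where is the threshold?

-15 dBu

Let T be the threshold. Output overshoot = (input overshoot)/R, so -10 − T = (25 − T)/8.
8·(-10 − T) = 25 − T → 7·T = -80 − 25 = -105.
T = -105/7 = -15 dBu.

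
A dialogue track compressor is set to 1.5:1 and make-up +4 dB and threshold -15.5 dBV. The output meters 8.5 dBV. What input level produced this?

Remove make-up: 8.5 − 4 = 4.5 dBV.
The compressed level sits 4.5 − (-15.5) = 20 dB over threshold.
Before 1.5:1 compression the overshoot was 20 × 1.5 = 30 dB, so input = -15.5 + 30 = 14.5 dBV.

14.5 dBV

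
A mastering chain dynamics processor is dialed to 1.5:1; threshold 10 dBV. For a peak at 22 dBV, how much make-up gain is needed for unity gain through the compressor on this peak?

The peak compresses to 10 + 12/1.5 = 18 dBV.
To reach 22 dBV requires 22 − 18 = 4 dB of make-up.

4 dB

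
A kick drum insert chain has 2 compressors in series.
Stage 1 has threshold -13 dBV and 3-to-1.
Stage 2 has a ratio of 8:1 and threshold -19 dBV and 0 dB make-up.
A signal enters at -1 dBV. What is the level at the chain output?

Stage 1: overshoot 12 dB → 12/3 = 4 dB → -9 dBV.
Stage 2: overshoot 10 dB → 10/8 = 1.25 dB → -17.75 dBV.

-17.75 dBV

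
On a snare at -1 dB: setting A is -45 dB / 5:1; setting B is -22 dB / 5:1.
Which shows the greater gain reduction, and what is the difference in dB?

A, by 18.4 dB

A: GR = 44 − 44/5 = 35.2 dB.
B: GR = 21 − 21/5 = 16.8 dB.
A reduces 18.4 dB more.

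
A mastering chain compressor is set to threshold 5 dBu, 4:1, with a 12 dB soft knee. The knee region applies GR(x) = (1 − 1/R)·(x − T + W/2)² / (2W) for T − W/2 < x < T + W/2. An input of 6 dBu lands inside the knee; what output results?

4.46875 dBu

x − T + W/2 = 6 − 5 + 6 = 7.
GR = (1 − 1/4) × 7² / 24 = 0.75 × 49 / 24 = 1.53125 dB.
Output = 6 − 1.53125 = 4.46875 dBu.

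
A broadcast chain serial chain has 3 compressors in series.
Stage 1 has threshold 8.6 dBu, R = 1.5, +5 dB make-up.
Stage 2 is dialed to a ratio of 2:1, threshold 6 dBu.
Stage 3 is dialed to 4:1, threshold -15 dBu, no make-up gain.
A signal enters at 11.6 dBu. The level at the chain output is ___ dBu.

-8.55 dBu

Stage 1: 3 dB above 8.6 dBu, reduced 1.5:1 to 2 dB above → 10.6 dBu; +5 dB make-up → 15.6 dBu.
Stage 2: overshoot 9.6 dB → 9.6/2 = 4.8 dB → 10.8 dBu.
Stage 3: overshoot 25.8 dB → 25.8/4 = 6.45 dB → -8.55 dBu.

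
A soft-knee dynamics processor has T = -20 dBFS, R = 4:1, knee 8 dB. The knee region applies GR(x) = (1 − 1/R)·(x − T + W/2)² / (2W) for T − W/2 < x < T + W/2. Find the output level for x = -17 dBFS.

-19.296875 dBFS

x − T + W/2 = -17 − (-20) + 4 = 7.
GR = (1 − 1/4) × 7² / 16 = 0.75 × 49 / 16 = 2.296875 dB.
Output = -17 − 2.296875 = -19.296875 dBFS.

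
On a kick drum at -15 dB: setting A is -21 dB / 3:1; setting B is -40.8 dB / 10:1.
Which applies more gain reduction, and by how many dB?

B, by 19.22 dB

A: 6 dB over, compressed to 2 dB over, so 4 dB of GR.
B: 25.8 dB over, compressed to 2.58 dB over, so 23.22 dB of GR.
B applies 19.22 dB more gain reduction.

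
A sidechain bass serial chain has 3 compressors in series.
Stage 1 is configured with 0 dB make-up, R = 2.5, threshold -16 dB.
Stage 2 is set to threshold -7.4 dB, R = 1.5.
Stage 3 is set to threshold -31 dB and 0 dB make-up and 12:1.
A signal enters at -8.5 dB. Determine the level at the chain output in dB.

Stage 1: overshoot 7.5 dB → 7.5/2.5 = 3 dB → -13 dB.
Stage 2: below threshold (-13 ≤ -7.4); passes unchanged; output -13 dB.
Stage 3: 18 dB above -31 dB, reduced 12:1 to 1.5 dB above → -29.5 dB.

-29.5 dB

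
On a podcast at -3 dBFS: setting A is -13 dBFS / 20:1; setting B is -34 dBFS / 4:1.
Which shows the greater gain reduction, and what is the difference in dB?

B, by 13.75 dB

A: GR = 10 − 10/20 = 9.5 dB.
B: GR = 31 − 31/4 = 23.25 dB.
B reduces 13.75 dB more.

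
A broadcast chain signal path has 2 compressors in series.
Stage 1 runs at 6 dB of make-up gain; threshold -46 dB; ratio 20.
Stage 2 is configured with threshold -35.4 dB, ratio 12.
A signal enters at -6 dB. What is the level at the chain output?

Stage 1: overshoot 40 dB → 40/20 = 2 dB → -44 dB; +6 dB make-up → -38 dB.
Stage 2: below threshold (-38 ≤ -35.4); passes unchanged; output -38 dB.

-38 dB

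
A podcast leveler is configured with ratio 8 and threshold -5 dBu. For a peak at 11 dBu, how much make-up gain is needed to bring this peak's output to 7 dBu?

Overshoot 16 dB → 16/8 = 2 dB after compression, so the compressed level is -5 + 2 = -3 dBu.
Make-up = target − compressed = 7 − (-3) = 10 dB.

10 dB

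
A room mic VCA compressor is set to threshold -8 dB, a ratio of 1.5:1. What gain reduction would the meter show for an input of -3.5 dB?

Overshoot = -3.5 − (-8) = 4.5 dB.
A 1.5:1 ratio leaves 3 dB of that excess.
Gain reduction = 4.5 − 3 = 1.5 dB.

1.5 dB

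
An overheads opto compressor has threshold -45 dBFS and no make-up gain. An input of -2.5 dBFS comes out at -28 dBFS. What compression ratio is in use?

2.5:1

Input overshoot = -2.5 − (-45) = 42.5 dB; output overshoot = -28 − (-45) = 17 dB.
Ratio = 42.5 / 17 = 2.5.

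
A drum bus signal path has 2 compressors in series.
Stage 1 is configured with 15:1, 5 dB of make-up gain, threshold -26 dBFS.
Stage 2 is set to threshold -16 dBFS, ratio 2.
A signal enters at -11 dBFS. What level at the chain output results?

Stage 1: 15 dB above -26 dBFS, reduced 15:1 to 1 dB above → -25 dBFS; +5 dB make-up → -20 dBFS.
Stage 2: -20 dBFS is at or below the -16 dBFS threshold — no compression; output -20 dBFS.

-20 dBFS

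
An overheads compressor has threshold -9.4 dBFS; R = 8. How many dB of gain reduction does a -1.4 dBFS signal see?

The signal is 8 dB above threshold.
A 8:1 ratio leaves 1 dB of that excess.
GR = overshoot in − overshoot out = 8 − 1 = 7 dB.

7 dB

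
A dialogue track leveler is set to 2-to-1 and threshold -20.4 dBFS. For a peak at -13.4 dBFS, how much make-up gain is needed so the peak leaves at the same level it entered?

3.5 dB

The peak compresses to -20.4 + 7/2 = -16.9 dBFS.
To reach -13.4 dBFS requires -13.4 − (-16.9) = 3.5 dB of make-up.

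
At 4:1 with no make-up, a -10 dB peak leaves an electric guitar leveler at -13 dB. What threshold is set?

-14 dB

Gain reduction = -10 − (-13) = 3 dB; output overshoot = GR / (R − 1) = 3 / 3 = 1 dB.
Threshold = output − output overshoot = -13 − 1 = -14 dB.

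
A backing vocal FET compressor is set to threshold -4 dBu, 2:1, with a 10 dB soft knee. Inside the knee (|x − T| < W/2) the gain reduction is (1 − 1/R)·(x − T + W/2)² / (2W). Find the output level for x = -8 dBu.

-8.025 dBu

x − T + W/2 = -8 − (-4) + 5 = 1.
GR = (1 − 1/2) × 1² / 20 = 0.5 × 1 / 20 = 0.025 dB.
Output = -8 − 0.025 = -8.025 dBu.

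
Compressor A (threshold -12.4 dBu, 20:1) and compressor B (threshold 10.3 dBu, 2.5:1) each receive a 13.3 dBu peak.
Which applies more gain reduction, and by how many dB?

A: GR = 25.7 − 25.7/20 = 24.415 dB.
B: GR = 3 − 3/2.5 = 1.8 dB.
A reduces 22.615 dB more.

A, by 22.615 dB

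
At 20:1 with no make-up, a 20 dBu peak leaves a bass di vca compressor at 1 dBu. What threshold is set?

Input is 20 dB above T (since output overshoot × R = input overshoot: (1 − T)·20 = 20 − T gives T = 0 dBu).
Check: 0 + (20 − 0)/20 = 0 + 1 = 1 dBu. ✓

0 dBu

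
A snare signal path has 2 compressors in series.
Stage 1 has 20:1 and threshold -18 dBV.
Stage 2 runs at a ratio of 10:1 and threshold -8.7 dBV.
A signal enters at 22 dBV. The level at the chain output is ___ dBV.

-16 dBV

Stage 1: overshoot 40 dB → 40/20 = 2 dB → -16 dBV.
Stage 2: below threshold (-16 ≤ -8.7); passes unchanged; output -16 dBV.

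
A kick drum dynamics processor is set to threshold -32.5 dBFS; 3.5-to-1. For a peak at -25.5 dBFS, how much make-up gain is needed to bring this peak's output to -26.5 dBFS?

Without make-up, output = threshold + overshoot/3.5 = -32.5 + 2 = -30.5 dBFS.
Gap to target: 4 dB.

4 dB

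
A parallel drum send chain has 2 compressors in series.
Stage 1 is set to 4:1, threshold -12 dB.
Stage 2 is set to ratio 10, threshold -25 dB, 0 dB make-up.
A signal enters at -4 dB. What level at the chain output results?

Stage 1: overshoot 8 dB → 8/4 = 2 dB → -10 dB.
Stage 2: overshoot 15 dB → 15/10 = 1.5 dB → -23.5 dB.

-23.5 dB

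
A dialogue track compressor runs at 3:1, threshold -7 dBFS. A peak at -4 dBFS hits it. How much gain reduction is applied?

The signal is 3 dB above threshold.
A 3:1 ratio leaves 1 dB of that excess.
So the signal is attenuated by 3 − 1 = 2 dB.

2 dB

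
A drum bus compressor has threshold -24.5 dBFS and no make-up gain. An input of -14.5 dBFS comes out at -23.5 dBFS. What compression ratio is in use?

10:1

Input overshoot = -14.5 − (-24.5) = 10 dB; output overshoot = -23.5 − (-24.5) = 1 dB.
Ratio = 10 / 1 = 10.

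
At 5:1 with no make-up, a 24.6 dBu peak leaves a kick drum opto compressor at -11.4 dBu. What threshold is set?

-20.4 dBu

Gain reduction = 24.6 − (-11.4) = 36 dB; output overshoot = GR / (R − 1) = 36 / 4 = 9 dB.
Threshold = output − output overshoot = -11.4 − 9 = -20.4 dBu.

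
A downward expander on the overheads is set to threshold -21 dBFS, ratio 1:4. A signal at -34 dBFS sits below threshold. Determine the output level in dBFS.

-73 dBFS

The input is 13 dB below the -21 dBFS threshold.
A 1:4 expander multiplies undershoot by 4: 13 × 4 = 52 dB below threshold.
Output = -21 − 52 = -73 dBFS.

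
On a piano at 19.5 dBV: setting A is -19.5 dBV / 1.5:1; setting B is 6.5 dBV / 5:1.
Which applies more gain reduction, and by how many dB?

A: GR = 39 − 39/1.5 = 13 dB.
B: GR = 13 − 13/5 = 10.4 dB.
A reduces 2.6 dB more.

A, by 2.6 dB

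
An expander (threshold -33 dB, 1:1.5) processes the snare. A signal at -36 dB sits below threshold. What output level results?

-37.5 dB

Undershoot = (-33) − (-36) = 3 dB.
At 1:1.5, that expands to 4.5 dB under threshold.
Output = -33 − 4.5 = -37.5 dB.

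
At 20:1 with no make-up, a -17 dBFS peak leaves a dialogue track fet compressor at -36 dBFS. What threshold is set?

-37 dBFS

Gain reduction = -17 − (-36) = 19 dB; output overshoot = GR / (R − 1) = 19 / 19 = 1 dB.
Threshold = output − output overshoot = -36 − 1 = -37 dBFS.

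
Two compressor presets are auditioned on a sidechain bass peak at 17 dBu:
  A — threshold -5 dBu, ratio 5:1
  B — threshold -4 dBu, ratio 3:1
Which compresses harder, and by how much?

A: overshoot 22 dB → output overshoot 4.4 dB → GR 17.6 dB.
B: overshoot 21 dB → output overshoot 7 dB → GR 14 dB.
Difference: 3.6 dB in favour of A.

A, by 3.6 dB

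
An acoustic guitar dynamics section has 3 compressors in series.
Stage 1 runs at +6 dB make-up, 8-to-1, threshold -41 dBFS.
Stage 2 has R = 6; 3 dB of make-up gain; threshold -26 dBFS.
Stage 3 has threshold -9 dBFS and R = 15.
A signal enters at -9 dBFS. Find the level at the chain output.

Stage 1: -9 dBFS is 32 dB over -41 dBFS; at 8:1 that becomes 4 dB over, giving -37 dBFS; +6 dB make-up → -31 dBFS.
Stage 2: -31 dBFS is at or below the -26 dBFS threshold — no compression; make-up brings it to -28 dBFS.
Stage 3: below threshold (-28 ≤ -9); passes unchanged; output -28 dBFS.

-28 dBFS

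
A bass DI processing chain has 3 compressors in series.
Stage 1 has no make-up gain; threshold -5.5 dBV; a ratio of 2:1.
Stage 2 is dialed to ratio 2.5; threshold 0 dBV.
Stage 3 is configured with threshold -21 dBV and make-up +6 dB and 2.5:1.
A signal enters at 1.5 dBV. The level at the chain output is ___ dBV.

Stage 1: 7 dB above -5.5 dBV, reduced 2:1 to 3.5 dB above → -2 dBV.
Stage 2: -2 dBV is at or below the 0 dBV threshold — no compression; output -2 dBV.
Stage 3: overshoot 19 dB → 19/2.5 = 7.6 dB → -13.4 dBV; +6 dB make-up → -7.4 dBV.

-7.4 dBV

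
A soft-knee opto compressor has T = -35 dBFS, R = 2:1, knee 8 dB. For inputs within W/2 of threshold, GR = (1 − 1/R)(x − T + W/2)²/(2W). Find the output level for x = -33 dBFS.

x − T + W/2 = -33 − (-35) + 4 = 6.
GR = (1 − 1/2) × 6² / 16 = 0.5 × 36 / 16 = 1.125 dB.
Output = -33 − 1.125 = -34.125 dBFS.

-34.125 dBFS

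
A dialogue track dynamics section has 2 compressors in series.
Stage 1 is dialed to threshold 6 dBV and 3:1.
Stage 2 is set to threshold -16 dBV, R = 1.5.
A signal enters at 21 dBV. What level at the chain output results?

2 dBV

Stage 1: overshoot 15 dB → 15/3 = 5 dB → 11 dBV.
Stage 2: 27 dB above -16 dBV, reduced 1.5:1 to 18 dB above → 2 dBV.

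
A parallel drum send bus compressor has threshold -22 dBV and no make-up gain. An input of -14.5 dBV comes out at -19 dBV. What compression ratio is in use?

2.5:1

Input overshoot = -14.5 − (-22) = 7.5 dB; output overshoot = -19 − (-22) = 3 dB.
Ratio = 7.5 / 3 = 2.5.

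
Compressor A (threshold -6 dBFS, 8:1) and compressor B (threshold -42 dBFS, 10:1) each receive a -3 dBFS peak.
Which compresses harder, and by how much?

B, by 32.475 dB

A: GR = 3 − 3/8 = 2.625 dB.
B: GR = 39 − 39/10 = 35.1 dB.
B reduces 32.475 dB more.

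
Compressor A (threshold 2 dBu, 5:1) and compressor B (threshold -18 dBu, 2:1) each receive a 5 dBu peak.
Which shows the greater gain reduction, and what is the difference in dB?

A: GR = 3 − 3/5 = 2.4 dB.
B: GR = 23 − 23/2 = 11.5 dB.
Difference: 9.1 dB in favour of B.

B, by 9.1 dB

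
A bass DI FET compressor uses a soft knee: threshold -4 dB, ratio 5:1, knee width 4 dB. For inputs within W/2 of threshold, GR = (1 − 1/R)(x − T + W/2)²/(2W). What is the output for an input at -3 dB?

-3.9 dB

x − T + W/2 = -3 − (-4) + 2 = 3.
GR = (1 − 1/5) × 3² / 8 = 0.8 × 9 / 8 = 0.9 dB.
Output = -3 − 0.9 = -3.9 dB.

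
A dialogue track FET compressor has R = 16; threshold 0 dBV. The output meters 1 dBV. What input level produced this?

16 dBV

Post-compression overshoot = 1 − 0 = 1 dB.
Input overshoot = R × output overshoot = 16 dB → input = 0 + 16 = 16 dBV.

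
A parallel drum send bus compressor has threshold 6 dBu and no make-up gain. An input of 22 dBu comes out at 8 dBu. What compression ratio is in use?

8:1

Input overshoot = 22 − 6 = 16 dB; output overshoot = 8 − 6 = 2 dB.
Ratio = 16 / 2 = 8.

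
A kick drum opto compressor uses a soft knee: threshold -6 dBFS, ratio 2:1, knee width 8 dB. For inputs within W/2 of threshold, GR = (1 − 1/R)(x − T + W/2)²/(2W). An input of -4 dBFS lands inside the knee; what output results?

x − T + W/2 = -4 − (-6) + 4 = 6.
GR = (1 − 1/2) × 6² / 16 = 0.5 × 36 / 16 = 1.125 dB.
Output = -4 − 1.125 = -5.125 dBFS.

-5.125 dBFS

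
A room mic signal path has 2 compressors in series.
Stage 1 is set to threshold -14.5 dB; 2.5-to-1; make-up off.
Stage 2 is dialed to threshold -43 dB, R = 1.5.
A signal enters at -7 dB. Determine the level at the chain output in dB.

Stage 1: overshoot 7.5 dB → 7.5/2.5 = 3 dB → -11.5 dB.
Stage 2: 31.5 dB above -43 dB, reduced 1.5:1 to 21 dB above → -22 dB.

-22 dB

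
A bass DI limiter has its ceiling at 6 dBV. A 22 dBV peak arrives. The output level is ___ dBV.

A brickwall limiter is an ∞:1 compressor: any input above the ceiling is clamped to 6 dBV.

6 dBV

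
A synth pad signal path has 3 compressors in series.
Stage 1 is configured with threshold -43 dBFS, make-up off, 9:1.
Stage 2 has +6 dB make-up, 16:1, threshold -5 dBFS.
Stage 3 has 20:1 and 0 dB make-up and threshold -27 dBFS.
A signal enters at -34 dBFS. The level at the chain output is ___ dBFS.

Stage 1: overshoot 9 dB → 9/9 = 1 dB → -42 dBFS.
Stage 2: -42 dBFS ≤ -5 dBFS, so stage 2 doesn't engage; make-up brings it to -36 dBFS.
Stage 3: -36 dBFS is at or below the -27 dBFS threshold — no compression; output -36 dBFS.

-36 dBFS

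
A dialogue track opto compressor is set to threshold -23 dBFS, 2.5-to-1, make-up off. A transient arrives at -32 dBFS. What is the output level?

-32 dBFS is 9 dB below the -23 dBFS threshold, so no gain reduction is applied.
Output = input = -32 dBFS.

-32 dBFS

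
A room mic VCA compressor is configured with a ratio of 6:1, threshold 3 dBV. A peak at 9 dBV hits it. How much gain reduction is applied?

9 dBV exceeds the threshold by 6 dB.
At 6:1, output sits 6/6 = 1 dB above threshold.
GR = overshoot in − overshoot out = 6 − 1 = 5 dB.

5 dB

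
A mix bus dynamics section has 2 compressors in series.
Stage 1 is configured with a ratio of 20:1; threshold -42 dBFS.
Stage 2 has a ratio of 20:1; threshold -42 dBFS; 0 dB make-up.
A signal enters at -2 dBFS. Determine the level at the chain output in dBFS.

Stage 1: overshoot 40 dB → 40/20 = 2 dB → -40 dBFS.
Stage 2: overshoot 2 dB → 2/20 = 0.1 dB → -41.9 dBFS.

-41.9 dBFS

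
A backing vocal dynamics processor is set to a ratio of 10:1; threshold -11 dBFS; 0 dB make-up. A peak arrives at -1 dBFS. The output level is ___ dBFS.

-10 dBFS

-1 dBFS sits 10 dB over threshold.
At 10:1 the overshoot is divided by 10, leaving 1 dB above threshold.
Output = -11 + 1 = -10 dBFS.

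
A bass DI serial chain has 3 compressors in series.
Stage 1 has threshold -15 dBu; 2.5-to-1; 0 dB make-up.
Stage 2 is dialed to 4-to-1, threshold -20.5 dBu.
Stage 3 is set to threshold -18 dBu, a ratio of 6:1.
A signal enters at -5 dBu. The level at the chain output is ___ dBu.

-18.125 dBu

Stage 1: 10 dB above -15 dBu, reduced 2.5:1 to 4 dB above → -11 dBu.
Stage 2: overshoot 9.5 dB → 9.5/4 = 2.375 dB → -18.125 dBu.
Stage 3: -18.125 dBu ≤ -18 dBu, so stage 3 doesn't engage; output -18.125 dBu.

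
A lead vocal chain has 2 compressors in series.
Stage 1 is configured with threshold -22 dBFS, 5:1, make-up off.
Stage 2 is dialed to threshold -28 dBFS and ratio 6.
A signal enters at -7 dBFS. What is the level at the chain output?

Stage 1: 15 dB above -22 dBFS, reduced 5:1 to 3 dB above → -19 dBFS.
Stage 2: 9 dB above -28 dBFS, reduced 6:1 to 1.5 dB above → -26.5 dBFS.

-26.5 dBFS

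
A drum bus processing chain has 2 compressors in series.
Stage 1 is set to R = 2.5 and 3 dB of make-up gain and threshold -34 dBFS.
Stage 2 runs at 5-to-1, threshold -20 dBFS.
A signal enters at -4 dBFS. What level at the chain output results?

-19.8 dBFS

Stage 1: overshoot 30 dB → 30/2.5 = 12 dB → -22 dBFS; +3 dB make-up → -19 dBFS.
Stage 2: -19 dBFS is 1 dB over -20 dBFS; at 5:1 that becomes 0.2 dB over, giving -19.8 dBFS.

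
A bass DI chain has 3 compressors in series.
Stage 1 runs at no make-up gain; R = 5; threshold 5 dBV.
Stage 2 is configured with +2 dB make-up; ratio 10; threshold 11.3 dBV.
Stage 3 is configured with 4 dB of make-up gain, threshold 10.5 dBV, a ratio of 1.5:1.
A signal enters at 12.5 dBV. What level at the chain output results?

Stage 1: overshoot 7.5 dB → 7.5/5 = 1.5 dB → 6.5 dBV.
Stage 2: 6.5 dBV is at or below the 11.3 dBV threshold — no compression; make-up brings it to 8.5 dBV.
Stage 3: 8.5 dBV ≤ 10.5 dBV, so stage 3 doesn't engage; make-up brings it to 12.5 dBV.

12.5 dBV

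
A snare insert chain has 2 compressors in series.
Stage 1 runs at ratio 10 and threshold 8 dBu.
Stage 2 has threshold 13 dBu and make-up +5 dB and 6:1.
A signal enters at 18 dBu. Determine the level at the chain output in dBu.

14 dBu

Stage 1: 10 dB above 8 dBu, reduced 10:1 to 1 dB above → 9 dBu.
Stage 2: below threshold (9 ≤ 13); passes unchanged; make-up brings it to 14 dBu.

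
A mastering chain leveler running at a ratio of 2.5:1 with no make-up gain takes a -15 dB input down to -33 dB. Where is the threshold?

-45 dB

Input is 30 dB above T (since output overshoot × R = input overshoot: (-33 − T)·2.5 = -15 − T gives T = -45 dB).
Check: -45 + (-15 − (-45))/2.5 = -45 + 12 = -33 dB. ✓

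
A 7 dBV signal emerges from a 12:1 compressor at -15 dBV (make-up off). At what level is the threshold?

-17 dBV

Let T be the threshold. Output overshoot = (input overshoot)/R, so -15 − T = (7 − T)/12.
12·(-15 − T) = 7 − T → 11·T = -180 − 7 = -187.
T = -187/11 = -17 dBV.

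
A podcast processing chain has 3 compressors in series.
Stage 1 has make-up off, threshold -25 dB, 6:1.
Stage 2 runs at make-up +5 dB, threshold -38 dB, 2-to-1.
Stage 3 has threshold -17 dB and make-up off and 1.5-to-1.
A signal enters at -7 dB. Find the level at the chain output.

-25 dB

Stage 1: overshoot 18 dB → 18/6 = 3 dB → -22 dB.
Stage 2: 16 dB above -38 dB, reduced 2:1 to 8 dB above → -30 dB; +5 dB make-up → -25 dB.
Stage 3: -25 dB is at or below the -17 dB threshold — no compression; output -25 dB.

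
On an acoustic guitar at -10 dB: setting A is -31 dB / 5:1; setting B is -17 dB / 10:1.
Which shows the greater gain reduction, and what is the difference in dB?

A: overshoot 21 dB → output overshoot 4.2 dB → GR 16.8 dB.
B: overshoot 7 dB → output overshoot 0.7 dB → GR 6.3 dB.
Difference: 10.5 dB in favour of A.

A, by 10.5 dB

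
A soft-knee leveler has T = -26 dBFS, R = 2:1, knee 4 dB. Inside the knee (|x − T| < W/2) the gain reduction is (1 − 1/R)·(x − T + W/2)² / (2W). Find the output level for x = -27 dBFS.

-27.0625 dBFS

x − T + W/2 = -27 − (-26) + 2 = 1.
GR = (1 − 1/2) × 1² / 8 = 0.5 × 1 / 8 = 0.0625 dB.
Output = -27 − 0.0625 = -27.0625 dBFS.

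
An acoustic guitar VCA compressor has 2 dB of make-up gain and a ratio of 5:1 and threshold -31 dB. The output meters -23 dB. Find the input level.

-1 dB

Before make-up, the level was -23 − 2 = -25 dB.
The compressed level sits -25 − (-31) = 6 dB over threshold.
Before 5:1 compression the overshoot was 6 × 5 = 30 dB, so input = -31 + 30 = -1 dB.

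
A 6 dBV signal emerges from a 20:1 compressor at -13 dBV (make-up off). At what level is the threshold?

Gain reduction = 6 − (-13) = 19 dB; output overshoot = GR / (R − 1) = 19 / 19 = 1 dB.
Threshold = output − output overshoot = -13 − 1 = -14 dBV.

-14 dBV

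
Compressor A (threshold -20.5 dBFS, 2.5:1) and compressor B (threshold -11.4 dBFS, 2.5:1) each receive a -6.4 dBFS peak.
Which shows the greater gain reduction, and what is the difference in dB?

A, by 5.46 dB

A: GR = 14.1 − 14.1/2.5 = 8.46 dB.
B: GR = 5 − 5/2.5 = 3 dB.
Difference: 5.46 dB in favour of A.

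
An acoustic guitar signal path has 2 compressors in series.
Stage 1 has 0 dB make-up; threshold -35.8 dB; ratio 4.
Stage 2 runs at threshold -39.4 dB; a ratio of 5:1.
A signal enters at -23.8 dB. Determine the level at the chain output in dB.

Stage 1: overshoot 12 dB → 12/4 = 3 dB → -32.8 dB.
Stage 2: -32.8 dB is 6.6 dB over -39.4 dB; at 5:1 that becomes 1.32 dB over, giving -38.08 dB.

-38.08 dB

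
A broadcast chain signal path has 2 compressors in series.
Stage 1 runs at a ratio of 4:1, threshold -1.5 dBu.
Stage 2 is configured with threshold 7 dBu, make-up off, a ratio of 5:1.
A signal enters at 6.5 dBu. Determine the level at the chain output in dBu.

Stage 1: 6.5 dBu is 8 dB over -1.5 dBu; at 4:1 that becomes 2 dB over, giving 0.5 dBu.
Stage 2: below threshold (0.5 ≤ 7); passes unchanged; output 0.5 dBu.

0.5 dBu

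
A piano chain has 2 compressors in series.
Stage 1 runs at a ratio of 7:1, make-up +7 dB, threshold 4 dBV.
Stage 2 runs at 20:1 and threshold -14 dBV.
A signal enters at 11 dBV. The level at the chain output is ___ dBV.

Stage 1: 11 dBV is 7 dB over 4 dBV; at 7:1 that becomes 1 dB over, giving 5 dBV; +7 dB make-up → 12 dBV.
Stage 2: overshoot 26 dB → 26/20 = 1.3 dB → -12.7 dBV.

-12.7 dBV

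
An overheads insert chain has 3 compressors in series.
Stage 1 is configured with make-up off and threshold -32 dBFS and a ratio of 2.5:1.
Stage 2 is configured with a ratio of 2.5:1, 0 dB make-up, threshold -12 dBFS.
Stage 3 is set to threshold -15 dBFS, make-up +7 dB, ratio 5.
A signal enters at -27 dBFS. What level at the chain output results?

Stage 1: 5 dB above -32 dBFS, reduced 2.5:1 to 2 dB above → -30 dBFS.
Stage 2: -30 dBFS ≤ -12 dBFS, so stage 2 doesn't engage; output -30 dBFS.
Stage 3: -30 dBFS ≤ -15 dBFS, so stage 3 doesn't engage; make-up brings it to -23 dBFS.

-23 dBFS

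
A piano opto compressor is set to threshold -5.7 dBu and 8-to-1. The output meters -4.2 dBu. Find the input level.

Post-compression overshoot = -4.2 − (-5.7) = 1.5 dB.
Input overshoot = R × output overshoot = 12 dB → input = -5.7 + 12 = 6.3 dBu.

6.3 dBu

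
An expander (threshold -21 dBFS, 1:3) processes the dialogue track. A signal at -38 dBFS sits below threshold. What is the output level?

-72 dBFS

Undershoot = (-21) − (-38) = 17 dB.
At 1:3, that expands to 51 dB under threshold.
Output = -21 − 51 = -72 dBFS.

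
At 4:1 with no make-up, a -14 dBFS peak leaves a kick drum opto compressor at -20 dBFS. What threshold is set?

Gain reduction = -14 − (-20) = 6 dB; output overshoot = GR / (R − 1) = 6 / 3 = 2 dB.
Threshold = output − output overshoot = -20 − 2 = -22 dBFS.

-22 dBFS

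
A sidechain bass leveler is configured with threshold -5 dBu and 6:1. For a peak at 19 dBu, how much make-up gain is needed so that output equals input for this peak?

20 dB

Without make-up, output = threshold + overshoot/6 = -5 + 4 = -1 dBu.
Gap to target: 20 dB.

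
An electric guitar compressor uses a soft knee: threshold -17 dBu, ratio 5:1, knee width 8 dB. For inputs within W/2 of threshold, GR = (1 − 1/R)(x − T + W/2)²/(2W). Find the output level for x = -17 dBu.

x − T + W/2 = -17 − (-17) + 4 = 4.
GR = (1 − 1/5) × 4² / 16 = 0.8 × 16 / 16 = 0.8 dB.
Output = -17 − 0.8 = -17.8 dBu.

-17.8 dBu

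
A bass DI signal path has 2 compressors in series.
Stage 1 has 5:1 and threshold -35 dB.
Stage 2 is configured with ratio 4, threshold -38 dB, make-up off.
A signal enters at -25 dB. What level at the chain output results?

Stage 1: overshoot 10 dB → 10/5 = 2 dB → -33 dB.
Stage 2: 5 dB above -38 dB, reduced 4:1 to 1.25 dB above → -36.75 dB.

-36.75 dB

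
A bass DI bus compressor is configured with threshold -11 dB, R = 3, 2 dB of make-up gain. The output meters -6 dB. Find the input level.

Remove make-up: -6 − 2 = -8 dB.
That's 3 dB above the -11 dB threshold.
Before 3:1 compression the overshoot was 3 × 3 = 9 dB, so input = -11 + 9 = -2 dB.

-2 dB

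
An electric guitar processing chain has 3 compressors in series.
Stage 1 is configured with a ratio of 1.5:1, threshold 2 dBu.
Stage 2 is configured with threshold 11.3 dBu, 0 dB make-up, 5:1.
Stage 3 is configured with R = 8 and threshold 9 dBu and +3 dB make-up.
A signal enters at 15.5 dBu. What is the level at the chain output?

Stage 1: 15.5 dBu is 13.5 dB over 2 dBu; at 1.5:1 that becomes 9 dB over, giving 11 dBu.
Stage 2: 11 dBu ≤ 11.3 dBu, so stage 2 doesn't engage; output 11 dBu.
Stage 3: overshoot 2 dB → 2/8 = 0.25 dB → 9.25 dBu; +3 dB make-up → 12.25 dBu.

12.25 dBu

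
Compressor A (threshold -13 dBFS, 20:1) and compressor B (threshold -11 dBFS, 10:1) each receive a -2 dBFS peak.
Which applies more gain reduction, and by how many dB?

A, by 2.35 dB

A: 11 dB over, compressed to 0.55 dB over, so 10.45 dB of GR.
B: 9 dB over, compressed to 0.9 dB over, so 8.1 dB of GR.
Difference: 2.35 dB in favour of A.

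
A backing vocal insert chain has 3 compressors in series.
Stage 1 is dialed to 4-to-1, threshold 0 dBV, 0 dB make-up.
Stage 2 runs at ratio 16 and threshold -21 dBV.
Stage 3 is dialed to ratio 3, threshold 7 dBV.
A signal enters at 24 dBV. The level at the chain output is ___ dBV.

-19.3125 dBV

Stage 1: overshoot 24 dB → 24/4 = 6 dB → 6 dBV.
Stage 2: 6 dBV is 27 dB over -21 dBV; at 16:1 that becomes 1.6875 dB over, giving -19.3125 dBV.
Stage 3: below threshold (-19.3125 ≤ 7); passes unchanged; output -19.3125 dBV.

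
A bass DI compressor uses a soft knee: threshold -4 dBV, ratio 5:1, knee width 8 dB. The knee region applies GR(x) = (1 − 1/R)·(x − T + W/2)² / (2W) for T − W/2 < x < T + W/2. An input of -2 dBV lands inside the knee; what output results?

-3.8 dBV

x − T + W/2 = -2 − (-4) + 4 = 6.
GR = (1 − 1/5) × 6² / 16 = 0.8 × 36 / 16 = 1.8 dB.
Output = -2 − 1.8 = -3.8 dBV.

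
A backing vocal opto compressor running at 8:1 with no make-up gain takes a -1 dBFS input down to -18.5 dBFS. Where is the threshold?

Input is 20 dB above T (since output overshoot × R = input overshoot: (-18.5 − T)·8 = -1 − T gives T = -21 dBFS).
Check: -21 + (-1 − (-21))/8 = -21 + 2.5 = -18.5 dBFS. ✓

-21 dBFS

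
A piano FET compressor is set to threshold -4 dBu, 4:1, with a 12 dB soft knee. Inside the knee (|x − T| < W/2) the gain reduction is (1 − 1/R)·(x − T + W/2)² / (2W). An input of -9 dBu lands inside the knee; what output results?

x − T + W/2 = -9 − (-4) + 6 = 1.
GR = (1 − 1/4) × 1² / 24 = 0.75 × 1 / 24 = 0.03125 dB.
Output = -9 − 0.03125 = -9.03125 dBu.

-9.03125 dBu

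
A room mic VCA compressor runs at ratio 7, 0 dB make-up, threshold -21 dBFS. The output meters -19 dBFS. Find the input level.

-7 dBFS

The compressed level sits -19 − (-21) = 2 dB over threshold.
Before 7:1 compression the overshoot was 2 × 7 = 14 dB, so input = -21 + 14 = -7 dBFS.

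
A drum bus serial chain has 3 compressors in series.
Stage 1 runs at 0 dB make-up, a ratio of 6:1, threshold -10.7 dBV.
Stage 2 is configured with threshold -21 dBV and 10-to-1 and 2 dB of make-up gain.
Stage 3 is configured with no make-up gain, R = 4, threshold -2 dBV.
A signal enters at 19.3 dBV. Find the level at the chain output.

-17.47 dBV

Stage 1: 30 dB above -10.7 dBV, reduced 6:1 to 5 dB above → -5.7 dBV.
Stage 2: 15.3 dB above -21 dBV, reduced 10:1 to 1.53 dB above → -19.47 dBV; +2 dB make-up → -17.47 dBV.
Stage 3: below threshold (-17.47 ≤ -2); passes unchanged; output -17.47 dBV.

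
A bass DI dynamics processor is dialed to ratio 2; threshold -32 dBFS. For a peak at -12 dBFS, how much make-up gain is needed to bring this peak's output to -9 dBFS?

Without make-up, output = threshold + overshoot/2 = -32 + 10 = -22 dBFS.
Gap to target: 13 dB.

13 dB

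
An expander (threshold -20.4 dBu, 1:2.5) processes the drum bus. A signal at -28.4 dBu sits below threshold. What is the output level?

-40.4 dBu

The input is 8 dB below the -20.4 dBu threshold.
A 1:2.5 expander multiplies undershoot by 2.5: 8 × 2.5 = 20 dB below threshold.
Output = -20.4 − 20 = -40.4 dBu.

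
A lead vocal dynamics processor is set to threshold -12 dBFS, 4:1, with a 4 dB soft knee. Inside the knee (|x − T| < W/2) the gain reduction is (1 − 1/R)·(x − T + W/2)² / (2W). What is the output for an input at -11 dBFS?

-11.84375 dBFS

x − T + W/2 = -11 − (-12) + 2 = 3.
GR = (1 − 1/4) × 3² / 8 = 0.75 × 9 / 8 = 0.84375 dB.
Output = -11 − 0.84375 = -11.84375 dBFS.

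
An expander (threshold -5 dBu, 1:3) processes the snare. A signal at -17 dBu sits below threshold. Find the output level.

Undershoot = (-5) − (-17) = 12 dB.
At 1:3, that expands to 36 dB under threshold.
Output = -5 − 36 = -41 dBu.

-41 dBu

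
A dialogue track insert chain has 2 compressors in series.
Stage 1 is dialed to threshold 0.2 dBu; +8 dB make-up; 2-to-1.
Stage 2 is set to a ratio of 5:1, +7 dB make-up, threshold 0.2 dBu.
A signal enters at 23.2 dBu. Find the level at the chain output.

11.1 dBu

Stage 1: overshoot 23 dB → 23/2 = 11.5 dB → 11.7 dBu; +8 dB make-up → 19.7 dBu.
Stage 2: overshoot 19.5 dB → 19.5/5 = 3.9 dB → 4.1 dBu; +7 dB make-up → 11.1 dBu.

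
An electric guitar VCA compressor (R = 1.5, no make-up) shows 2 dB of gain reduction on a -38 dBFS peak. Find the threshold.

Input is 6 dB above T (since output overshoot × R = input overshoot: (-40 − T)·1.5 = -38 − T gives T = -44 dBFS).
Check: -44 + (-38 − (-44))/1.5 = -44 + 4 = -40 dBFS. ✓

-44 dBFS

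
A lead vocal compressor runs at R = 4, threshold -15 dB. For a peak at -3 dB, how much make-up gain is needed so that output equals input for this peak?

Overshoot 12 dB → 12/4 = 3 dB after compression, so the compressed level is -15 + 3 = -12 dB.
Make-up = target − compressed = -3 − (-12) = 9 dB.

9 dB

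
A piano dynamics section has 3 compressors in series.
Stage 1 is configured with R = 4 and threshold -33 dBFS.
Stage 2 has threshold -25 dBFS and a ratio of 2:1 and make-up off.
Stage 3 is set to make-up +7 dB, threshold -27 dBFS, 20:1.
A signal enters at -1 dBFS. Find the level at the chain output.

-19.9 dBFS

Stage 1: overshoot 32 dB → 32/4 = 8 dB → -25 dBFS.
Stage 2: below threshold (-25 ≤ -25); passes unchanged; output -25 dBFS.
Stage 3: -25 dBFS is 2 dB over -27 dBFS; at 20:1 that becomes 0.1 dB over, giving -26.9 dBFS; +7 dB make-up → -19.9 dBFS.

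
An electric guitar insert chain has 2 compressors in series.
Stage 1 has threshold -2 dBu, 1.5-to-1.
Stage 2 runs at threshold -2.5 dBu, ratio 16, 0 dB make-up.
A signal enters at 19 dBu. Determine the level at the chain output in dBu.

Stage 1: 21 dB above -2 dBu, reduced 1.5:1 to 14 dB above → 12 dBu.
Stage 2: overshoot 14.5 dB → 14.5/16 = 0.90625 dB → -1.59375 dBu.

-1.59375 dBu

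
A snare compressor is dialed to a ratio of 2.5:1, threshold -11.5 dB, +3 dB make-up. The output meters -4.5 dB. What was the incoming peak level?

Remove make-up: -4.5 − 3 = -7.5 dB.
That's 4 dB above the -11.5 dB threshold.
Undo the ratio: input overshoot = 4 × 2.5 = 10 dB, giving input = -1.5 dB.

-1.5 dB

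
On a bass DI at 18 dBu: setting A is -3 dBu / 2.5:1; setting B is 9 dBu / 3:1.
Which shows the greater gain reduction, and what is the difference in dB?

A: 21 dB over, compressed to 8.4 dB over, so 12.6 dB of GR.
B: 9 dB over, compressed to 3 dB over, so 6 dB of GR.
A reduces 6.6 dB more.

A, by 6.6 dB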